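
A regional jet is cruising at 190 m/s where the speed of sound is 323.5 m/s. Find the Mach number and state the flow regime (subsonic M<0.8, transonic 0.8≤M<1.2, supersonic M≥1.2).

M = v/a = 190 / 323.5 = 0.587
M = 0.587 → subsonic.

M = 0.587 (subsonic)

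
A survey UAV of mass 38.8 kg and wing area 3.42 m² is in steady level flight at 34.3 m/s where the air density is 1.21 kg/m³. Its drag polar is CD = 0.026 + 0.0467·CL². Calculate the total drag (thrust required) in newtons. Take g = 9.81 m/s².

In steady level flight, lift balances weight: W = mg = 38.8 × 9.81 = 380.63 N.
Dynamic pressure q = 0.5 × 1.21 × 34.3² = 711.8 Pa.
CL = 2W/(ρv²S) = 2×380.63/(1.21×34.3²×3.42) = 0.1564.
CD = 0.026 + 0.0467 × 0.1564² = 0.02714.
D = q·S·CD = 711.8 × 3.42 × 0.02714 = 66.07 N

D = 66.1 N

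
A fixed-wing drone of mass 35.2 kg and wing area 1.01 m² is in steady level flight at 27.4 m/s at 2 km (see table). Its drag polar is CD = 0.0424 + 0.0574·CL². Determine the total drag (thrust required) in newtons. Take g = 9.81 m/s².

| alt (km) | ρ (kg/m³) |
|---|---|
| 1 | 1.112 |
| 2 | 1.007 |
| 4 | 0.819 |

At 2 km, from the table: ρ = 1.007 kg/m³.
Weight W = mg = 35.2 × 9.81 = 345.31 N; in level flight L = W.
q = ½ρv² = ½ × 1.007 × 27.4² = 378 Pa.
CL = W/(q·S) = 345.31 / (378 × 1.01) = 0.9045.
CD = 0.0424 + 0.0574 × 0.9045² = 0.08936.
D = q·S·CD = 378 × 1.01 × 0.08936 = 34.12 N

D = 34.1 N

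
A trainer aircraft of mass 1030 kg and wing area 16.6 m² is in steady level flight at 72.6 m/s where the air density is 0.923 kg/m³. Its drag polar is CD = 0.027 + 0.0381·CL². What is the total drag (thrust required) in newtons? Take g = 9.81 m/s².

D = 1190 N

In steady level flight, lift balances weight: W = mg = 1030 × 9.81 = 10104 N.
q = ½ρv² = ½ × 0.923 × 72.6² = 2432 Pa.
CL = W/(q·S) = 10104 / (2432 × 16.6) = 0.2502.
CD = 0.027 + 0.0381 × 0.2502² = 0.02939.
D = q·S·CD = 2432 × 16.6 × 0.02939 = 1187 N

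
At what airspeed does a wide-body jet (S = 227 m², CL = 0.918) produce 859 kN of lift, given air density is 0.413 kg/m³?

v = 141 m/s

L = ½ρv²S·CL ⇒ v = √(2L/(ρ·S·CL))
v = √(2 × 8.59×10^5 / (0.413 × 227 × 0.918)) = √19960 = 141 m/s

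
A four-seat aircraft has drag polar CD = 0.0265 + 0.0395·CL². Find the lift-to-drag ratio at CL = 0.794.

CD = 0.0265 + 0.0395 × 0.794² = 0.0514
L/D = CL/CD = 0.794 / 0.0514 = 15.4

L/D = 15.4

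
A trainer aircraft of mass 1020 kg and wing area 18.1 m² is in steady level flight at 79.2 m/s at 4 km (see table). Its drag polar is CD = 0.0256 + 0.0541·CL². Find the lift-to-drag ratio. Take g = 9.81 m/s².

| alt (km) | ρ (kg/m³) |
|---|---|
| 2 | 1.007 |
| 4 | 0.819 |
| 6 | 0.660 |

At 4 km, from the table: ρ = 0.819 kg/m³.
Level flight ⇒ L = W = m·g = 1020 × 9.81 = 10006 N.
q = ½ρv² = ½ × 0.819 × 79.2² = 2569 Pa.
CL = 2W/(ρv²S) = 2×10006/(0.819×79.2²×18.1) = 0.2152.
CD = 0.0256 + 0.0541 × 0.2152² = 0.02811.
L/D = CL/CD = 0.2152 / 0.02811 = 7.66

L/D = 7.66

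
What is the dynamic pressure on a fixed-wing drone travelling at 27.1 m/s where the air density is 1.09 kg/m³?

q = 400 Pa

q = ½ρv² = ½ × 1.09 × 27.1² = 400 Pa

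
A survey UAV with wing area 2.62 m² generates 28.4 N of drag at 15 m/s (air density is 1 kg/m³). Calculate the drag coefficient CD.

CD = 0.0964

From D = ½ρv²S·CD, rearranging gives CD = 2D/(ρv²S).
CD = 2 × 28.4 / (1 × 15² × 2.62) = 0.0964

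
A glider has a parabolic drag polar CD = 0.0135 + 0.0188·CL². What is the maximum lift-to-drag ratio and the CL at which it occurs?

(L/D)max = 31.4, at CL = 0.847

For CD = CD0 + K·CL², (L/D)max occurs at CL* = √(CD0/K) and equals 1/(2√(K·CD0)).
(L/D)max = 1/(2√(0.0188 × 0.0135)) = 1/(2 × 0.01593) = 31.4
CL* = √(0.0135/0.0188) = 0.847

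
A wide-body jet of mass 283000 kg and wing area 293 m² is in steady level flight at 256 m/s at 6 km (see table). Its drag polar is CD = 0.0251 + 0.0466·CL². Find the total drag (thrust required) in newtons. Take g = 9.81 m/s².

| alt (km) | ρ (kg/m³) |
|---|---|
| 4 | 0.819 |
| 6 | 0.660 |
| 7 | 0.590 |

D = 2.16×10^5 N

At 6 km, from the table: ρ = 0.660 kg/m³.
Weight W = mg = 283000 × 9.81 = 2.7762×10^6 N; in level flight L = W.
Dynamic pressure q = 0.5 × 0.66 × 256² = 21630 Pa.
Required CL = L/(qS) = 2.7762×10^6/(21630·293) = 0.4381.
CD = 0.0251 + 0.0466 × 0.4381² = 0.03404.
D = q·S·CD = 21630 × 293 × 0.03404 = 2.157×10^5 N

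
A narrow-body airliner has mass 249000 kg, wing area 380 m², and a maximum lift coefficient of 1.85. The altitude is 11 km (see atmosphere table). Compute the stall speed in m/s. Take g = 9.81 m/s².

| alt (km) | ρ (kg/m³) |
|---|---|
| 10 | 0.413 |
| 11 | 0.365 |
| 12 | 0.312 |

At 11 km, from the table: ρ = 0.365 kg/m³.
At stall, lift equals weight: L = W = m·g = 249000 × 9.81 = 2.443×10^6 N.
V_stall = √(2W/(ρ·S·CL,max)) = √(2 × 2.443×10^6 / (0.365 × 380 × 1.85))
V_stall = √19040 = 138 m/s

V_stall = 138 m/s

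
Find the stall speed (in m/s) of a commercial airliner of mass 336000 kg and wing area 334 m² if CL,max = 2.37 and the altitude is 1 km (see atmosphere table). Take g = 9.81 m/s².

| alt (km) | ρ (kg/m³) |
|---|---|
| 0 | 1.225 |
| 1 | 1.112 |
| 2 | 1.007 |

V_stall = 86.5 m/s

At 1 km, from the table: ρ = 1.112 kg/m³.
Weight W = mg = 336000 × 9.81 = 3.296×10^6 N.
V_stall = √(2W/(ρ·S·CL,max)) = √(2 × 3.296×10^6 / (1.112 × 334 × 2.37))
V_stall = √7489 = 86.5 m/s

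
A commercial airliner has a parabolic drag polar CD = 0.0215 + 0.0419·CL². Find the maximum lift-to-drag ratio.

For CD = CD0 + K·CL², (L/D)max occurs at CL* = √(CD0/K) and equals 1/(2√(K·CD0)).
(L/D)max = 1/(2√(0.0419 × 0.0215)) = 1/(2 × 0.03001) = 16.7

(L/D)max = 16.7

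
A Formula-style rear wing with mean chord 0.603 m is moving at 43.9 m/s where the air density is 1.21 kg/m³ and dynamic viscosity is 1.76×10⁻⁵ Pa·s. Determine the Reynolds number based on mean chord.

Re = 1.82×10^6

Re = ρ·v·c/μ = 1.21 × 43.9 × 0.603 / (1.76×10⁻⁵) = 1.82×10^6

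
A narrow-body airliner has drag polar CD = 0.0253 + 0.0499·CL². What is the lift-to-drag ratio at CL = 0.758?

L/D = 14

CD = 0.0253 + 0.0499 × 0.758² = 0.05397
L/D = CL/CD = 0.758 / 0.05397 = 14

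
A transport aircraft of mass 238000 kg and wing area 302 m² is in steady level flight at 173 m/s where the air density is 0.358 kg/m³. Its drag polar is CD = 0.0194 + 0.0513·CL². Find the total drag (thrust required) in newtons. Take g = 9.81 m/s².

Weight W = mg = 238000 × 9.81 = 2.3348×10^6 N; in level flight L = W.
q = ½ρv² = ½ × 0.358 × 173² = 5357 Pa.
CL = W/(q·S) = 2.3348×10^6 / (5357 × 302) = 1.443.
CD = 0.0194 + 0.0513 × 1.443² = 0.1262.
D = q·S·CD = 5357 × 302 × 0.1262 = 2.042×10^5 N

D = 2.04×10^5 N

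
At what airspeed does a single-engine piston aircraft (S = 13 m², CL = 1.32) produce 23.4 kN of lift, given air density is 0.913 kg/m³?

L = ½ρv²S·CL ⇒ v = √(2L/(ρ·S·CL))
v = √(2 × 23400 / (0.913 × 13 × 1.32)) = √2987 = 54.7 m/s

v = 54.7 m/s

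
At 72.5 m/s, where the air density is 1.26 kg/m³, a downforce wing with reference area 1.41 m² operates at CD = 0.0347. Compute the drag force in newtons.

D = ½ρv²S·CD = ½ × 1.26 × 72.5² × 1.41 × 0.0347 = 162 N

D = 162 N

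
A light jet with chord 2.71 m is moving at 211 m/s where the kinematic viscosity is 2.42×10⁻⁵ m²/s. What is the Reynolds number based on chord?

Re = v·c/ν = 211 × 2.71 / (2.42×10⁻⁵) = 2.36×10^7

Re = 2.36×10^7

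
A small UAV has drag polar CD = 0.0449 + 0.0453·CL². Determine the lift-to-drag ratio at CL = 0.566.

CD = 0.0449 + 0.0453 × 0.566² = 0.05941
L/D = CL/CD = 0.566 / 0.05941 = 9.53

L/D = 9.53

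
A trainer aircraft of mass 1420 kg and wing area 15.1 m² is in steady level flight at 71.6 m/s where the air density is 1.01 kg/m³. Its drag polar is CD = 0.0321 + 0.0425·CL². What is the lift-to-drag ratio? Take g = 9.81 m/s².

Level flight ⇒ L = W = m·g = 1420 × 9.81 = 13930 N.
q = ½ρv² = ½ × 1.01 × 71.6² = 2589 Pa.
CL = 2W/(ρv²S) = 2×13930/(1.01×71.6²×15.1) = 0.3563.
CD = 0.0321 + 0.0425 × 0.3563² = 0.0375.
L/D = CL/CD = 0.3563 / 0.0375 = 9.5

L/D = 9.5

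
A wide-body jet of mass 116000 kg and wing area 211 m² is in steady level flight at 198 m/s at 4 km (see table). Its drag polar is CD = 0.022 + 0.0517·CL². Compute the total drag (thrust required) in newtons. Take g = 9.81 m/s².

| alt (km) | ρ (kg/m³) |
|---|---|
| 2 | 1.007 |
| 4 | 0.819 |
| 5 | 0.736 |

At 4 km, from the table: ρ = 0.819 kg/m³.
Weight W = mg = 116000 × 9.81 = 1.138×10^6 N; in level flight L = W.
q = ½ρv² = ½ × 0.819 × 198² = 16050 Pa.
CL = 2W/(ρv²S) = 2×1.138×10^6/(0.819×198²×211) = 0.3359.
CD = 0.022 + 0.0517 × 0.3359² = 0.02783.
D = q·S·CD = 16050 × 211 × 0.02783 = 94290 N

D = 94300 N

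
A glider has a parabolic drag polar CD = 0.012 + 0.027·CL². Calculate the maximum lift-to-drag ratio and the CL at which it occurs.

(L/D)max = 27.8, at CL = 0.667

For CD = CD0 + K·CL², (L/D)max occurs at CL* = √(CD0/K) and equals 1/(2√(K·CD0)).
(L/D)max = 1/(2√(0.027 × 0.012)) = 1/(2 × 0.018) = 27.8
CL* = √(0.012/0.027) = 0.667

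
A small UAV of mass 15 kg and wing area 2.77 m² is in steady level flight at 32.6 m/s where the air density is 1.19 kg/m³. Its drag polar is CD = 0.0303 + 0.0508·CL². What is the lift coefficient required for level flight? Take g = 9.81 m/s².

CL = 0.084

In steady level flight, lift balances weight: W = mg = 15 × 9.81 = 147.15 N.
q = ½ρv² = ½ × 1.19 × 32.6² = 632.3 Pa.
CL = 2W/(ρv²S) = 2×147.15/(1.19×32.6²×2.77) = 0.08401.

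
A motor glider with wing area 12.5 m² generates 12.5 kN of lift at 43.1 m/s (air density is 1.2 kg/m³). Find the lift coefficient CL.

CL = 0.897

From L = ½ρv²S·CL, rearranging gives CL = 2L/(ρv²S).
CL = 2 × 12500 / (1.2 × 43.1² × 12.5) = 0.897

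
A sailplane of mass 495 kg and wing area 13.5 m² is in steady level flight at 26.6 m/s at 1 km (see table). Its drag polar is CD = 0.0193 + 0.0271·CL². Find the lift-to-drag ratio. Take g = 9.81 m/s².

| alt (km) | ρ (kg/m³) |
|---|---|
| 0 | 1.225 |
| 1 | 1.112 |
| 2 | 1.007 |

At 1 km, from the table: ρ = 1.112 kg/m³.
Level flight ⇒ L = W = m·g = 495 × 9.81 = 4855.9 N.
q = ½ρv² = ½ × 1.112 × 26.6² = 393.4 Pa.
CL = W/(q·S) = 4855.9 / (393.4 × 13.5) = 0.9143.
CD = 0.0193 + 0.0271 × 0.9143² = 0.04196.
L/D = CL/CD = 0.9143 / 0.04196 = 21.8

L/D = 21.8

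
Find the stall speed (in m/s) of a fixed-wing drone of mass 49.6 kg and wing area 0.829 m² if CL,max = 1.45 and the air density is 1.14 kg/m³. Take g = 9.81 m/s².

Stall occurs when L = W at CL,max. W = mg = 49.6 × 9.81 = 486.6 N.
From L = ½ρV²S·CL,max = W: V_stall = √(2W/(ρSCL,max)) = √(2·486.6/(1.14·0.829·1.45))
V_stall = √710.2 = 26.6 m/s

V_stall = 26.6 m/s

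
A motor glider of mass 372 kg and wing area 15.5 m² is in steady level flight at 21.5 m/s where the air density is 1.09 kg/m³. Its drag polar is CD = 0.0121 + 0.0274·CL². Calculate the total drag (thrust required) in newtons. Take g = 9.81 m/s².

Weight W = mg = 372 × 9.81 = 3649.3 N; in level flight L = W.
Dynamic pressure q = 0.5 × 1.09 × 21.5² = 251.9 Pa.
CL = W/(q·S) = 3649.3 / (251.9 × 15.5) = 0.9346.
CD = 0.0121 + 0.0274 × 0.9346² = 0.03603.
D = q·S·CD = 251.9 × 15.5 × 0.03603 = 140.7 N

D = 141 N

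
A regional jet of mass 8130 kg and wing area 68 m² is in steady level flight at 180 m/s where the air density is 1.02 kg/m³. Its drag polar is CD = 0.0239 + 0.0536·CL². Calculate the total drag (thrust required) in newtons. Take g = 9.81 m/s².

Level flight ⇒ L = W = m·g = 8130 × 9.81 = 79755 N.
q = ½ρv² = ½ × 1.02 × 180² = 16520 Pa.
CL = 2W/(ρv²S) = 2×79755/(1.02×180²×68) = 0.07098.
CD = 0.0239 + 0.0536 × 0.07098² = 0.02417.
D = q·S·CD = 16520 × 68 × 0.02417 = 27160 N

D = 27200 N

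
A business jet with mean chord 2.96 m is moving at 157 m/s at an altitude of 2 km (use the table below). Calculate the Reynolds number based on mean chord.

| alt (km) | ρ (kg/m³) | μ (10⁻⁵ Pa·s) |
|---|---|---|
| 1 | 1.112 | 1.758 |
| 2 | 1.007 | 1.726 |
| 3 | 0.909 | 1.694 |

At 2 km, from the table: ρ = 1.007 kg/m³, μ = 1.726×10⁻⁵ Pa·s.
Re = ρ·v·c/μ = 1.007 × 157 × 2.96 / (1.726×10⁻⁵) = 2.71×10^7

Re = 2.71×10^7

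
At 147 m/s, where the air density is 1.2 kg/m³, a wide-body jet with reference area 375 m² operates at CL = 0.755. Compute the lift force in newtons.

Dynamic pressure q = ½ρv² = ½ × 1.2 × 147² = 12970 Pa.
L = q·S·CL = 12970 × 375 × 0.755 = 3.67×10^6 N ≈ 3670 kN

L = 3.67×10^6 N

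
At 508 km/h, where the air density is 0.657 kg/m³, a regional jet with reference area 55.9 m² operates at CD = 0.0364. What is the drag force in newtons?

Convert speed: v = 508 km/h ÷ 3.6 = 141.1 m/s.
Dynamic pressure q = ½ρv² = ½ × 0.657 × 141.1² = 6541 Pa.
D = q·S·CD = 6541 × 55.9 × 0.0364 = 13300 N ≈ 13.3 kN

D = 13300 N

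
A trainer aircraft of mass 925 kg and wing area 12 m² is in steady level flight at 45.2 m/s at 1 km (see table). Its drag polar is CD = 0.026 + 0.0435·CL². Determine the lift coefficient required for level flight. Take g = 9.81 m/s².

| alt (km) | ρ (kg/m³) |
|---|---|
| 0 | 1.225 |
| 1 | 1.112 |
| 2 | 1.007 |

CL = 0.666

At 1 km, from the table: ρ = 1.112 kg/m³.
Level flight ⇒ L = W = m·g = 925 × 9.81 = 9074.2 N.
q = ½ρv² = ½ × 1.112 × 45.2² = 1136 Pa.
Required CL = L/(qS) = 9074.2/(1136·12) = 0.6657.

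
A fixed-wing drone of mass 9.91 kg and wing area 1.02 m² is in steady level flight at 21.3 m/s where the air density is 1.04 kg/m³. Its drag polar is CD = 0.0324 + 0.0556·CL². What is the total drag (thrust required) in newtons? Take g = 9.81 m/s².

D = 9.98 N

In steady level flight, lift balances weight: W = mg = 9.91 × 9.81 = 97.217 N.
q = ½ρv² = ½ × 1.04 × 21.3² = 235.9 Pa.
CL = W/(q·S) = 97.217 / (235.9 × 1.02) = 0.404.
CD = 0.0324 + 0.0556 × 0.404² = 0.04147.
D = q·S·CD = 235.9 × 1.02 × 0.04147 = 9.98 N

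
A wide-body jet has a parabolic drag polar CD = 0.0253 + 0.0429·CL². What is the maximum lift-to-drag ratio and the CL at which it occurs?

(L/D)max = 15.2, at CL = 0.768

For CD = CD0 + K·CL², (L/D)max occurs at CL* = √(CD0/K) and equals 1/(2√(K·CD0)).
(L/D)max = 1/(2√(0.0429 × 0.0253)) = 1/(2 × 0.03294) = 15.2
CL* = √(0.0253/0.0429) = 0.768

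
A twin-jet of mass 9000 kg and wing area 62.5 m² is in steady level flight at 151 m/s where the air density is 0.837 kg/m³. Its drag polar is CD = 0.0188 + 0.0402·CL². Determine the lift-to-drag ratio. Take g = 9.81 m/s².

L/D = 7.52

In steady level flight, lift balances weight: W = mg = 9000 × 9.81 = 88290 N.
Dynamic pressure q = 0.5 × 0.837 × 151² = 9542 Pa.
CL = W/(q·S) = 88290 / (9542 × 62.5) = 0.148.
CD = 0.0188 + 0.0402 × 0.148² = 0.01968.
L/D = CL/CD = 0.148 / 0.01968 = 7.52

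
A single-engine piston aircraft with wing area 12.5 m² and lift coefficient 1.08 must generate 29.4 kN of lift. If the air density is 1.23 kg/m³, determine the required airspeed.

L = ½ρv²S·CL ⇒ v = √(2L/(ρ·S·CL))
v = √(2 × 29400 / (1.23 × 12.5 × 1.08)) = √3541 = 59.5 m/s

v = 59.5 m/s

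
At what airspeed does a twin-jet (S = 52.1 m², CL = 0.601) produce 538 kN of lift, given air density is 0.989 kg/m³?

L = ½ρv²S·CL ⇒ v = √(2L/(ρ·S·CL))
v = √(2 × 5.38×10^5 / (0.989 × 52.1 × 0.601)) = √34750 = 186 m/s

v = 186 m/s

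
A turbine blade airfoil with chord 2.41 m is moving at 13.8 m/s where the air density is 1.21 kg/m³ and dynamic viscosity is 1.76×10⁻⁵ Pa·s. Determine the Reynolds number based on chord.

Re = ρ·v·c/μ = 1.21 × 13.8 × 2.41 / (1.76×10⁻⁵) = 2.29×10^6

Re = 2.29×10^6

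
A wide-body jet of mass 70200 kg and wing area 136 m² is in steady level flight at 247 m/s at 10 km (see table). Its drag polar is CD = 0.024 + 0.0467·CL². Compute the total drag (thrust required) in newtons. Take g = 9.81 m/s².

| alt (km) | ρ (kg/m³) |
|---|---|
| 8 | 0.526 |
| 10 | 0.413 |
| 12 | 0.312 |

At 10 km, from the table: ρ = 0.413 kg/m³.
Level flight ⇒ L = W = m·g = 70200 × 9.81 = 6.8866×10^5 N.
q = ½ρv² = ½ × 0.413 × 247² = 12600 Pa.
Required CL = L/(qS) = 6.8866×10^5/(12600·136) = 0.4019.
CD = 0.024 + 0.0467 × 0.4019² = 0.03154.
D = q·S·CD = 12600 × 136 × 0.03154 = 54050 N

D = 54000 N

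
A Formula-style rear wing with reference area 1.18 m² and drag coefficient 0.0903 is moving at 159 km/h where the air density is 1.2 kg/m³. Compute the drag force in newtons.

Convert speed: v = 159 km/h ÷ 3.6 = 44.17 m/s.
Dynamic pressure q = ½ρv² = ½ × 1.2 × 44.17² = 1170 Pa.
D = q·S·CD = 1170 × 1.18 × 0.0903 = 125 N

D = 125 N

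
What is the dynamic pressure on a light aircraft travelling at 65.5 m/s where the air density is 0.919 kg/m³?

q = 1970 Pa

q = ½ρv² = ½ × 0.919 × 65.5² = 1970 Pa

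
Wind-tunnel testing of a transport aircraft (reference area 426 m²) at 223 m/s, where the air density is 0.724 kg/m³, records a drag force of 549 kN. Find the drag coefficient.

CD = 0.0716

From D = ½ρv²S·CD, rearranging gives CD = 2D/(ρv²S).
CD = 2 × 5.49×10^5 / (0.724 × 223² × 426) = 0.0716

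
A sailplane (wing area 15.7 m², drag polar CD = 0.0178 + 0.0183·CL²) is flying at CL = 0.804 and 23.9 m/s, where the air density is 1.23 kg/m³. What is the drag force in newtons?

D = 163 N

CD = 0.0178 + 0.0183 × 0.804² = 0.02963
D = ½ρv²S·CD = ½ × 1.23 × 23.9² × 15.7 × 0.02963 = 163 N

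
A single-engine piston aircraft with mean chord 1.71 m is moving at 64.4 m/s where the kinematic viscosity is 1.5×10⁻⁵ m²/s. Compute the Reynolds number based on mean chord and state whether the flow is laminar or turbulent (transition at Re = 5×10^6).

Re = v·c/ν = 64.4 × 1.71 / (1.5×10⁻⁵) = 7.34×10^6
Since 7.34×10^6 > 5×10^6, the flow is turbulent.

Re = 7.34×10^6 (turbulent)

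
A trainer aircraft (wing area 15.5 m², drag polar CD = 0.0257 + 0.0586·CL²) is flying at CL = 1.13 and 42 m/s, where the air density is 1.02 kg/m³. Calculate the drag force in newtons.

D = 1400 N

CD = 0.0257 + 0.0586 × 1.13² = 0.1005
D = ½ρv²S·CD = ½ × 1.02 × 42² × 15.5 × 0.1005 = 1400 N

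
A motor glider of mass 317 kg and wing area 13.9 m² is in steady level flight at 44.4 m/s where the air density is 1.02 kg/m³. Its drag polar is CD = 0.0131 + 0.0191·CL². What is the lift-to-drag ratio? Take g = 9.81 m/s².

L/D = 15.8

In steady level flight, lift balances weight: W = mg = 317 × 9.81 = 3109.8 N.
q = ½ρv² = ½ × 1.02 × 44.4² = 1005 Pa.
CL = W/(q·S) = 3109.8 / (1005 × 13.9) = 0.2225.
CD = 0.0131 + 0.0191 × 0.2225² = 0.01405.
L/D = CL/CD = 0.2225 / 0.01405 = 15.8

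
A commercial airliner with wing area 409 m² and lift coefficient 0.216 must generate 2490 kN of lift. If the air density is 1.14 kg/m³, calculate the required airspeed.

L = ½ρv²S·CL ⇒ v = √(2L/(ρ·S·CL))
v = √(2 × 2.49×10^6 / (1.14 × 409 × 0.216)) = √49450 = 222 m/s

v = 222 m/s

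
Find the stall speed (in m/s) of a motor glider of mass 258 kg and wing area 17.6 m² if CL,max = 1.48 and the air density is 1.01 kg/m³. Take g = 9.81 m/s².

V_stall = 13.9 m/s

At stall, lift equals weight: L = W = m·g = 258 × 9.81 = 2531 N.
V_stall = √(2W/(ρ·S·CL,max)) = √(2 × 2531 / (1.01 × 17.6 × 1.48))
V_stall = √192.4 = 13.9 m/s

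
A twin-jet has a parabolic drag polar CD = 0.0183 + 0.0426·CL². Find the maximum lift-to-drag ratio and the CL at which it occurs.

For CD = CD0 + K·CL², (L/D)max occurs at CL* = √(CD0/K) and equals 1/(2√(K·CD0)).
(L/D)max = 1/(2√(0.0426 × 0.0183)) = 1/(2 × 0.02792) = 17.9
CL* = √(0.0183/0.0426) = 0.655

(L/D)max = 17.9, at CL = 0.655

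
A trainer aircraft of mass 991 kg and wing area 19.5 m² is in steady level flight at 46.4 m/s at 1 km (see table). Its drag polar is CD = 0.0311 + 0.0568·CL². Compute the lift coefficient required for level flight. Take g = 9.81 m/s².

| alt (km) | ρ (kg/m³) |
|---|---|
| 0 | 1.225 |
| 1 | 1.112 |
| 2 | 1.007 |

CL = 0.416

At 1 km, from the table: ρ = 1.112 kg/m³.
Weight W = mg = 991 × 9.81 = 9721.7 N; in level flight L = W.
Dynamic pressure q = 0.5 × 1.112 × 46.4² = 1197 Pa.
CL = 2W/(ρv²S) = 2×9721.7/(1.112×46.4²×19.5) = 0.4165.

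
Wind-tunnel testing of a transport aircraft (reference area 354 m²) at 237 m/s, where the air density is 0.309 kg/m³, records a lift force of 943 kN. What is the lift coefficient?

From L = ½ρv²S·CL, rearranging gives CL = 2L/(ρv²S).
CL = 2 × 9.43×10^5 / (0.309 × 237² × 354) = 0.307

CL = 0.307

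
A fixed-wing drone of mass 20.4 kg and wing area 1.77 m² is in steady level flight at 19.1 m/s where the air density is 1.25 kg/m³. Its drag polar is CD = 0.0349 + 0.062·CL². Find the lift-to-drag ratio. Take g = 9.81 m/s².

L/D = 9.89

Level flight ⇒ L = W = m·g = 20.4 × 9.81 = 200.12 N.
q = ½ρv² = ½ × 1.25 × 19.1² = 228 Pa.
CL = W/(q·S) = 200.12 / (228 × 1.77) = 0.4959.
CD = 0.0349 + 0.062 × 0.4959² = 0.05015.
L/D = CL/CD = 0.4959 / 0.05015 = 9.89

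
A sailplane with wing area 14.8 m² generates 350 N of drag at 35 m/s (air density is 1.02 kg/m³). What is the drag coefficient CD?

From D = ½ρv²S·CD, rearranging gives CD = 2D/(ρv²S).
CD = 2 × 350 / (1.02 × 35² × 14.8) = 0.0379

CD = 0.0379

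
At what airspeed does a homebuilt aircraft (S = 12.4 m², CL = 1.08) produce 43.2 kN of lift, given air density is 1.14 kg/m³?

v = 75.2 m/s

L = ½ρv²S·CL ⇒ v = √(2L/(ρ·S·CL))
v = √(2 × 43200 / (1.14 × 12.4 × 1.08)) = √5659 = 75.2 m/s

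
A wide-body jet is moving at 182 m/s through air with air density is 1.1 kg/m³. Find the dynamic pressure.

q = ½ρv² = ½ × 1.1 × 182² = 18200 Pa

q = 18200 Pa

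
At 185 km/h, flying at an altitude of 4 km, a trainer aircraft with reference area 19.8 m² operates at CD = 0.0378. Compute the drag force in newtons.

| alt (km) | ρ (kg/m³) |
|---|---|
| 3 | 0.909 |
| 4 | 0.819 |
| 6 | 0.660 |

At 4 km, from the table: ρ = 0.819 kg/m³.
Convert speed: v = 185 km/h ÷ 3.6 = 51.39 m/s.
D = ½ρv²S·CD = ½ × 0.819 × 51.39² × 19.8 × 0.0378 = 809 N

D = 809 N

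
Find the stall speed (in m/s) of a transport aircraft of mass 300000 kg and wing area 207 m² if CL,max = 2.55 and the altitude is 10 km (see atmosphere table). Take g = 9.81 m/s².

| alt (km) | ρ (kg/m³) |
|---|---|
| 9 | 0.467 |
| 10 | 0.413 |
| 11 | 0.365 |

V_stall = 164 m/s

At 10 km, from the table: ρ = 0.413 kg/m³.
At stall, lift equals weight: L = W = m·g = 300000 × 9.81 = 2.943×10^6 N.
V_stall = √(2W/(ρ·S·CL,max)) = √(2 × 2.943×10^6 / (0.413 × 207 × 2.55))
V_stall = √27000 = 164 m/s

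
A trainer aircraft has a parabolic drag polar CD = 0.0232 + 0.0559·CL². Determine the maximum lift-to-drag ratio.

For CD = CD0 + K·CL², (L/D)max occurs at CL* = √(CD0/K) and equals 1/(2√(K·CD0)).
(L/D)max = 1/(2√(0.0559 × 0.0232)) = 1/(2 × 0.03601) = 13.9

(L/D)max = 13.9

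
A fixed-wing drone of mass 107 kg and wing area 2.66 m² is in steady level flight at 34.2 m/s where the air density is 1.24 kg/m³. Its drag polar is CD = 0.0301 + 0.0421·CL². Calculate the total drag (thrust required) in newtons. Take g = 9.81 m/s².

In steady level flight, lift balances weight: W = mg = 107 × 9.81 = 1049.7 N.
q = ½ρv² = ½ × 1.24 × 34.2² = 725.2 Pa.
CL = W/(q·S) = 1049.7 / (725.2 × 2.66) = 0.5442.
CD = 0.0301 + 0.0421 × 0.5442² = 0.04257.
D = q·S·CD = 725.2 × 2.66 × 0.04257 = 82.11 N

D = 82.1 N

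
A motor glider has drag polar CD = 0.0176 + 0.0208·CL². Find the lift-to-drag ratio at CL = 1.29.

L/D = 24.7

CD = 0.0176 + 0.0208 × 1.29² = 0.05221
L/D = CL/CD = 1.29 / 0.05221 = 24.7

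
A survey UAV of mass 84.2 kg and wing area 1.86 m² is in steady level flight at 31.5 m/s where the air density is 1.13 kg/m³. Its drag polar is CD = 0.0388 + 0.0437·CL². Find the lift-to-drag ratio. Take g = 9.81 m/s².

L/D = 12

Weight W = mg = 84.2 × 9.81 = 826 N; in level flight L = W.
q = ½ρv² = ½ × 1.13 × 31.5² = 560.6 Pa.
CL = 2W/(ρv²S) = 2×826/(1.13×31.5²×1.86) = 0.7921.
CD = 0.0388 + 0.0437 × 0.7921² = 0.06622.
L/D = CL/CD = 0.7921 / 0.06622 = 12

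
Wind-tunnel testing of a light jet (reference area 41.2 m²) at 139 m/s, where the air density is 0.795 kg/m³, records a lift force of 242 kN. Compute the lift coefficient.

CL = 0.765

From L = ½ρv²S·CL, rearranging gives CL = 2L/(ρv²S).
CL = 2 × 2.42×10^5 / (0.795 × 139² × 41.2) = 0.765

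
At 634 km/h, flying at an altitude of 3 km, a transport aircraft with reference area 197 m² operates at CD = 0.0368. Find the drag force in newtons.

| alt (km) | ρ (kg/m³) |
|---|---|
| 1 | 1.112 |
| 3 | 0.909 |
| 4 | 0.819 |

At 3 km, from the table: ρ = 0.909 kg/m³.
Convert speed: v = 634 km/h ÷ 3.6 = 176.1 m/s.
Dynamic pressure q = ½ρv² = ½ × 0.909 × 176.1² = 14100 Pa.
D = q·S·CD = 14100 × 197 × 0.0368 = 1.02×10^5 N ≈ 102 kN

D = 1.02×10^5 N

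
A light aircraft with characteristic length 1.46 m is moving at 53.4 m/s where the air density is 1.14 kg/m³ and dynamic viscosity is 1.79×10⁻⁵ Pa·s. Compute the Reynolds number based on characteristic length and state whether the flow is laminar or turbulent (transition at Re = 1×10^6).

Re = ρ·v·c/μ = 1.14 × 53.4 × 1.46 / (1.79×10⁻⁵) = 4.97×10^6
Since 4.97×10^6 > 1×10^6, the flow is turbulent.

Re = 4.97×10^6 (turbulent)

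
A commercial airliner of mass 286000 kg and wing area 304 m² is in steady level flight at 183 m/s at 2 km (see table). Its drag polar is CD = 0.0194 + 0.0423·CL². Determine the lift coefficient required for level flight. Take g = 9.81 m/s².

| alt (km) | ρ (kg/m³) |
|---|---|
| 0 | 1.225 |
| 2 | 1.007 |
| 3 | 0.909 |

CL = 0.547

At 2 km, from the table: ρ = 1.007 kg/m³.
Weight W = mg = 286000 × 9.81 = 2.8057×10^6 N; in level flight L = W.
q = ½ρv² = ½ × 1.007 × 183² = 16860 Pa.
CL = 2W/(ρv²S) = 2×2.8057×10^6/(1.007×183²×304) = 0.5473.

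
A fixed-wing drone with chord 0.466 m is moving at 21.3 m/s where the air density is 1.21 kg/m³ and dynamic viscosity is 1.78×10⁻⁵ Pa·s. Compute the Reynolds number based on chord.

Re = 6.75×10^5

Re = ρ·v·c/μ = 1.21 × 21.3 × 0.466 / (1.78×10⁻⁵) = 6.75×10^5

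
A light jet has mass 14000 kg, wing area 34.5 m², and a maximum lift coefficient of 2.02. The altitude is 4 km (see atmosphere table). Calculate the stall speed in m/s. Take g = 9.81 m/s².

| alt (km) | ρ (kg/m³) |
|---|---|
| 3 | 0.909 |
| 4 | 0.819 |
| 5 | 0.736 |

At 4 km, from the table: ρ = 0.819 kg/m³.
At stall, lift equals weight: L = W = m·g = 14000 × 9.81 = 1.373×10^5 N.
From L = ½ρV²S·CL,max = W: V_stall = √(2W/(ρSCL,max)) = √(2·1.373×10^5/(0.819·34.5·2.02))
V_stall = √4813 = 69.4 m/s

V_stall = 69.4 m/s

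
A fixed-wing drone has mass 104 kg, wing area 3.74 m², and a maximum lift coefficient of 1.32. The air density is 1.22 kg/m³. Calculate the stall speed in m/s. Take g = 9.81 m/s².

At stall, lift equals weight: L = W = m·g = 104 × 9.81 = 1020 N.
From L = ½ρV²S·CL,max = W: V_stall = √(2W/(ρSCL,max)) = √(2·1020/(1.22·3.74·1.32))
V_stall = √338.8 = 18.4 m/s

V_stall = 18.4 m/s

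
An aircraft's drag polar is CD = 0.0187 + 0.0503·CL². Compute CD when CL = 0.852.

CD = 0.0187 + 0.0503 × 0.852² = 0.0187 + 0.03651 = 0.0552

CD = 0.0552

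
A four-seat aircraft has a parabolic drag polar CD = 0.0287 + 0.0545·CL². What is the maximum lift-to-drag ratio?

For CD = CD0 + K·CL², (L/D)max occurs at CL* = √(CD0/K) and equals 1/(2√(K·CD0)).
(L/D)max = 1/(2√(0.0545 × 0.0287)) = 1/(2 × 0.03955) = 12.6

(L/D)max = 12.6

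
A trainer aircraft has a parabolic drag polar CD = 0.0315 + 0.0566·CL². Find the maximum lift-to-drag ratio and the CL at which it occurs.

For CD = CD0 + K·CL², (L/D)max occurs at CL* = √(CD0/K) and equals 1/(2√(K·CD0)).
(L/D)max = 1/(2√(0.0566 × 0.0315)) = 1/(2 × 0.04222) = 11.8
CL* = √(0.0315/0.0566) = 0.746

(L/D)max = 11.8, at CL = 0.746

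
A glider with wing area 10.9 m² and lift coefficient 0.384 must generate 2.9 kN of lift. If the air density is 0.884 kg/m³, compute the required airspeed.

v = 39.6 m/s

L = ½ρv²S·CL ⇒ v = √(2L/(ρ·S·CL))
v = √(2 × 2900 / (0.884 × 10.9 × 0.384)) = √1568 = 39.6 m/s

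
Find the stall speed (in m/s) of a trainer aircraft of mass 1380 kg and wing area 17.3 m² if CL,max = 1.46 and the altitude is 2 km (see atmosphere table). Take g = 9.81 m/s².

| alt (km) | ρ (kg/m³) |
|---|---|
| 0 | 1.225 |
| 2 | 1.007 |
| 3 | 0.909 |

V_stall = 32.6 m/s

At 2 km, from the table: ρ = 1.007 kg/m³.
At stall, lift equals weight: L = W = m·g = 1380 × 9.81 = 13540 N.
From L = ½ρV²S·CL,max = W: V_stall = √(2W/(ρSCL,max)) = √(2·13540/(1.007·17.3·1.46))
V_stall = √1065 = 32.6 m/s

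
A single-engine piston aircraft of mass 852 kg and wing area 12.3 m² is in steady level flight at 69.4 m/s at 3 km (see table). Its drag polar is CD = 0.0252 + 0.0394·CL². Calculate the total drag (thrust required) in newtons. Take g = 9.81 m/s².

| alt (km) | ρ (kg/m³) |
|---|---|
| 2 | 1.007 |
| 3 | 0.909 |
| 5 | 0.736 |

D = 781 N

At 3 km, from the table: ρ = 0.909 kg/m³.
Level flight ⇒ L = W = m·g = 852 × 9.81 = 8358.1 N.
q = ½ρv² = ½ × 0.909 × 69.4² = 2189 Pa.
CL = 2W/(ρv²S) = 2×8358.1/(0.909×69.4²×12.3) = 0.3104.
CD = 0.0252 + 0.0394 × 0.3104² = 0.029.
D = q·S·CD = 2189 × 12.3 × 0.029 = 780.7 N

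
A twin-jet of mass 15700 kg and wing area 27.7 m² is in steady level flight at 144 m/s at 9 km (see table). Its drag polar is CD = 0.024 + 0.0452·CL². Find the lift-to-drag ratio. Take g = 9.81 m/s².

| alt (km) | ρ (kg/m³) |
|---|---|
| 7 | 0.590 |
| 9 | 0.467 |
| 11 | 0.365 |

At 9 km, from the table: ρ = 0.467 kg/m³.
Level flight ⇒ L = W = m·g = 15700 × 9.81 = 1.5402×10^5 N.
q = ½ρv² = ½ × 0.467 × 144² = 4842 Pa.
CL = W/(q·S) = 1.5402×10^5 / (4842 × 27.7) = 1.148.
CD = 0.024 + 0.0452 × 1.148² = 0.08361.
L/D = CL/CD = 1.148 / 0.08361 = 13.7

L/D = 13.7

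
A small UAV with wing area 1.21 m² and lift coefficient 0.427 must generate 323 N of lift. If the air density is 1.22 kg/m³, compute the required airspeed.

L = ½ρv²S·CL ⇒ v = √(2L/(ρ·S·CL))
v = √(2 × 323 / (1.22 × 1.21 × 0.427)) = √1025 = 32 m/s

v = 32 m/s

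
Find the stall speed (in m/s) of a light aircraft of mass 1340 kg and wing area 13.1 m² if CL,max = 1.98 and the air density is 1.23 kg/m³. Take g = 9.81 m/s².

Stall occurs when L = W at CL,max. W = mg = 1340 × 9.81 = 13150 N.
From L = ½ρV²S·CL,max = W: V_stall = √(2W/(ρSCL,max)) = √(2·13150/(1.23·13.1·1.98))
V_stall = √824.1 = 28.7 m/s

V_stall = 28.7 m/s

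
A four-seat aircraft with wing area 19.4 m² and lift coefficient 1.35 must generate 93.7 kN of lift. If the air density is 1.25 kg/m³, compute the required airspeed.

L = ½ρv²S·CL ⇒ v = √(2L/(ρ·S·CL))
v = √(2 × 93700 / (1.25 × 19.4 × 1.35)) = √5724 = 75.7 m/s

v = 75.7 m/s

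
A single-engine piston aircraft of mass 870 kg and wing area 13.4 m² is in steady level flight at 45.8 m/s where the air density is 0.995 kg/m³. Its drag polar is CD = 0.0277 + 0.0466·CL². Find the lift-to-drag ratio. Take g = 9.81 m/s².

L/D = 13.5

Weight W = mg = 870 × 9.81 = 8534.7 N; in level flight L = W.
Dynamic pressure q = 0.5 × 0.995 × 45.8² = 1044 Pa.
Required CL = L/(qS) = 8534.7/(1044·13.4) = 0.6103.
CD = 0.0277 + 0.0466 × 0.6103² = 0.04506.
L/D = CL/CD = 0.6103 / 0.04506 = 13.5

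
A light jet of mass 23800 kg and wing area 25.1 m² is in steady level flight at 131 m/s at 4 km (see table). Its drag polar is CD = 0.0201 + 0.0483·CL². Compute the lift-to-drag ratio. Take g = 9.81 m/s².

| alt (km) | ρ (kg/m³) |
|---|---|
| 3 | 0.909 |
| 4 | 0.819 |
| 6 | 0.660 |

L/D = 12.6

At 4 km, from the table: ρ = 0.819 kg/m³.
Weight W = mg = 23800 × 9.81 = 2.3348×10^5 N; in level flight L = W.
q = ½ρv² = ½ × 0.819 × 131² = 7027 Pa.
CL = W/(q·S) = 2.3348×10^5 / (7027 × 25.1) = 1.324.
CD = 0.0201 + 0.0483 × 1.324² = 0.1047.
L/D = CL/CD = 1.324 / 0.1047 = 12.6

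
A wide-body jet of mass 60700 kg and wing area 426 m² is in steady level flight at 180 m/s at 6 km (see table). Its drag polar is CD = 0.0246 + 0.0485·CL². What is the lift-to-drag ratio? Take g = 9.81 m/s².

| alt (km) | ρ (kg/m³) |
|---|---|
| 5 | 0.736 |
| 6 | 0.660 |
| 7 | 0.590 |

At 6 km, from the table: ρ = 0.660 kg/m³.
Level flight ⇒ L = W = m·g = 60700 × 9.81 = 5.9547×10^5 N.
q = ½ρv² = ½ × 0.66 × 180² = 10690 Pa.
Required CL = L/(qS) = 5.9547×10^5/(10690·426) = 0.1307.
CD = 0.0246 + 0.0485 × 0.1307² = 0.02543.
L/D = CL/CD = 0.1307 / 0.02543 = 5.14

L/D = 5.14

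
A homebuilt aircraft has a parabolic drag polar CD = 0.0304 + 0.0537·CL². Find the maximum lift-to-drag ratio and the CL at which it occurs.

(L/D)max = 12.4, at CL = 0.752

For CD = CD0 + K·CL², (L/D)max occurs at CL* = √(CD0/K) and equals 1/(2√(K·CD0)).
(L/D)max = 1/(2√(0.0537 × 0.0304)) = 1/(2 × 0.0404) = 12.4
CL* = √(0.0304/0.0537) = 0.752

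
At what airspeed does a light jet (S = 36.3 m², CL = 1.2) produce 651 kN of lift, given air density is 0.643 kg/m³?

v = 216 m/s

L = ½ρv²S·CL ⇒ v = √(2L/(ρ·S·CL))
v = √(2 × 6.51×10^5 / (0.643 × 36.3 × 1.2)) = √46480 = 216 m/s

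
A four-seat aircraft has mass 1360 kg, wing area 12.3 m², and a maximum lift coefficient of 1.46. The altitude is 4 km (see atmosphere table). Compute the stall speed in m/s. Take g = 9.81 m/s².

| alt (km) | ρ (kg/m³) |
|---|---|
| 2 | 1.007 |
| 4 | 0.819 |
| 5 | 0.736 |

At 4 km, from the table: ρ = 0.819 kg/m³.
Weight W = mg = 1360 × 9.81 = 13340 N.
From L = ½ρV²S·CL,max = W: V_stall = √(2W/(ρSCL,max)) = √(2·13340/(0.819·12.3·1.46))
V_stall = √1814 = 42.6 m/s

V_stall = 42.6 m/s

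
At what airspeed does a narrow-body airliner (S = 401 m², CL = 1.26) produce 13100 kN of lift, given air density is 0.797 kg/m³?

v = 255 m/s

L = ½ρv²S·CL ⇒ v = √(2L/(ρ·S·CL))
v = √(2 × 1.31×10^7 / (0.797 × 401 × 1.26)) = √65060 = 255 m/s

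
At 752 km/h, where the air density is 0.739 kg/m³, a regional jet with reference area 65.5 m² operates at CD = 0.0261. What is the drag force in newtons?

Convert speed: v = 752 km/h ÷ 3.6 = 208.9 m/s.
Dynamic pressure q = ½ρv² = ½ × 0.739 × 208.9² = 16120 Pa.
D = q·S·CD = 16120 × 65.5 × 0.0261 = 27600 N ≈ 27.6 kN

D = 27600 N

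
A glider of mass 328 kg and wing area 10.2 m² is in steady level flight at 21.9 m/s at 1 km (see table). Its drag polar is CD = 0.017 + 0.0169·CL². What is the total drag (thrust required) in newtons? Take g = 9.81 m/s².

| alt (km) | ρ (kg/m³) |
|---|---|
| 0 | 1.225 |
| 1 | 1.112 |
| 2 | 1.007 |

D = 111 N

At 1 km, from the table: ρ = 1.112 kg/m³.
Weight W = mg = 328 × 9.81 = 3217.7 N; in level flight L = W.
Dynamic pressure q = 0.5 × 1.112 × 21.9² = 266.7 Pa.
Required CL = L/(qS) = 3217.7/(266.7·10.2) = 1.183.
CD = 0.017 + 0.0169 × 1.183² = 0.04065.
D = q·S·CD = 266.7 × 10.2 × 0.04065 = 110.6 N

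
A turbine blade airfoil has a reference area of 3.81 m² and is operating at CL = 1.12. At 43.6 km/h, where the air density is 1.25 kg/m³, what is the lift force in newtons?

L = 391 N

Convert speed: v = 43.6 km/h ÷ 3.6 = 12.11 m/s.
Dynamic pressure q = ½ρv² = ½ × 1.25 × 12.11² = 91.67 Pa.
L = q·S·CL = 91.67 × 3.81 × 1.12 = 391 N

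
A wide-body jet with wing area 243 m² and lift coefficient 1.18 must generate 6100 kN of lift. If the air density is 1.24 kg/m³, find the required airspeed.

L = ½ρv²S·CL ⇒ v = √(2L/(ρ·S·CL))
v = √(2 × 6.1×10^6 / (1.24 × 243 × 1.18)) = √34310 = 185 m/s

v = 185 m/s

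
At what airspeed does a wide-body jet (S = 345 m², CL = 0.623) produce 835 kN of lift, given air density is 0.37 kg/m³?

v = 145 m/s

L = ½ρv²S·CL ⇒ v = √(2L/(ρ·S·CL))
v = √(2 × 8.35×10^5 / (0.37 × 345 × 0.623)) = √21000 = 145 m/s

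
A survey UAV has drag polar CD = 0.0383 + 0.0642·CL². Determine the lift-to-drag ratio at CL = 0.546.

L/D = 9.51

CD = 0.0383 + 0.0642 × 0.546² = 0.05744
L/D = CL/CD = 0.546 / 0.05744 = 9.51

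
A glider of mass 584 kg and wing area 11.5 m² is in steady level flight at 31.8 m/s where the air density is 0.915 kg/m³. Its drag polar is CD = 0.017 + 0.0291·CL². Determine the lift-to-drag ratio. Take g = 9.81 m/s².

L/D = 21.2

Weight W = mg = 584 × 9.81 = 5729 N; in level flight L = W.
q = ½ρv² = ½ × 0.915 × 31.8² = 462.6 Pa.
Required CL = L/(qS) = 5729/(462.6·11.5) = 1.077.
CD = 0.017 + 0.0291 × 1.077² = 0.05074.
L/D = CL/CD = 1.077 / 0.05074 = 21.2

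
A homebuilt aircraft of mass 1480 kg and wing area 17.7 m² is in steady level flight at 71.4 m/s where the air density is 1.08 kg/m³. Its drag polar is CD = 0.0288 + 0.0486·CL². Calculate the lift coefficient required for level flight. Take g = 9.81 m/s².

Weight W = mg = 1480 × 9.81 = 14519 N; in level flight L = W.
q = ½ρv² = ½ × 1.08 × 71.4² = 2753 Pa.
CL = W/(q·S) = 14519 / (2753 × 17.7) = 0.298.

CL = 0.298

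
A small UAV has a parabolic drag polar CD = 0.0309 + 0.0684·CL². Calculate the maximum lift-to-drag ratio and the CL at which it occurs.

For CD = CD0 + K·CL², (L/D)max occurs at CL* = √(CD0/K) and equals 1/(2√(K·CD0)).
(L/D)max = 1/(2√(0.0684 × 0.0309)) = 1/(2 × 0.04597) = 10.9
CL* = √(0.0309/0.0684) = 0.672

(L/D)max = 10.9, at CL = 0.672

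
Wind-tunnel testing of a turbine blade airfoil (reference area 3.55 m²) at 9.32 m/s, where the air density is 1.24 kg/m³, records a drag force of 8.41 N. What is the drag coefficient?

From D = ½ρv²S·CD, rearranging gives CD = 2D/(ρv²S).
CD = 2 × 8.41 / (1.24 × 9.32² × 3.55) = 0.044

CD = 0.044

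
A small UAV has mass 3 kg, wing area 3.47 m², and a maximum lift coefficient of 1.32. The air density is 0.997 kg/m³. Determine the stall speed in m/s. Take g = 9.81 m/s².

V_stall = 3.59 m/s

Weight W = mg = 3 × 9.81 = 29.43 N.
From L = ½ρV²S·CL,max = W: V_stall = √(2W/(ρSCL,max)) = √(2·29.43/(0.997·3.47·1.32))
V_stall = √12.89 = 3.59 m/s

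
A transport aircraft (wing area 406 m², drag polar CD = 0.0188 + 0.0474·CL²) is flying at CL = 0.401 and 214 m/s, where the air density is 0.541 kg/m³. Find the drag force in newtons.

D = 1.33×10^5 N

CD = 0.0188 + 0.0474 × 0.401² = 0.02642
D = ½ρv²S·CD = ½ × 0.541 × 214² × 406 × 0.02642 = 1.33×10^5 N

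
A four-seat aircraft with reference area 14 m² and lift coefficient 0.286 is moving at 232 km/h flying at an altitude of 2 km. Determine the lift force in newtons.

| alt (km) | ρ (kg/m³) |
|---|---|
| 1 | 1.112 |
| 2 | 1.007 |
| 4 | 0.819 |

L = 8370 N

At 2 km, from the table: ρ = 1.007 kg/m³.
Convert speed: v = 232 km/h ÷ 3.6 = 64.44 m/s.
Dynamic pressure q = ½ρv² = ½ × 1.007 × 64.44² = 2091 Pa.
L = q·S·CL = 2091 × 14 × 0.286 = 8370 N ≈ 8.37 kN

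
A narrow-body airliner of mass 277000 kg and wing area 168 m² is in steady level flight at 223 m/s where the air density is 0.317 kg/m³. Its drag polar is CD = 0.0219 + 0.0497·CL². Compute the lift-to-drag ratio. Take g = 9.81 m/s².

L/D = 8.88

Level flight ⇒ L = W = m·g = 277000 × 9.81 = 2.7174×10^6 N.
Dynamic pressure q = 0.5 × 0.317 × 223² = 7882 Pa.
CL = W/(q·S) = 2.7174×10^6 / (7882 × 168) = 2.052.
CD = 0.0219 + 0.0497 × 2.052² = 0.2312.
L/D = CL/CD = 2.052 / 0.2312 = 8.88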